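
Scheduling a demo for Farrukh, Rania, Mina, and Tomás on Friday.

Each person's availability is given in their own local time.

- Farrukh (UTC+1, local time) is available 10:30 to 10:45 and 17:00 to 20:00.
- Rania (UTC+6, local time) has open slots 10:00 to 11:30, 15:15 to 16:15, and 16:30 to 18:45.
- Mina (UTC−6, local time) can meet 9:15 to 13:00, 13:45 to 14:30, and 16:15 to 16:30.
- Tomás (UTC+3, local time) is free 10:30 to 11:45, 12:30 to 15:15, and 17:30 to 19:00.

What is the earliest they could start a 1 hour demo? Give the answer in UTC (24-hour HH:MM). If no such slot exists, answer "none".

none

Farrukh → UTC: 09:30–09:45, 16:00–19:00.
Rania → UTC: 04:00–05:30, 09:15–10:15, 10:30–12:45.
Mina → UTC: 15:15–19:00, 19:45–20:30, 22:15–22:30.
Tomás → UTC: 07:30–08:45, 09:30–12:15, 14:30–16:00.
Farrukh ∩ Rania: 09:30–09:45.
Farrukh ∩ Rania ∩ Mina: (none).
Farrukh ∩ Rania ∩ Mina ∩ Tomás: (none).
Windows ≥ 60 min: (none).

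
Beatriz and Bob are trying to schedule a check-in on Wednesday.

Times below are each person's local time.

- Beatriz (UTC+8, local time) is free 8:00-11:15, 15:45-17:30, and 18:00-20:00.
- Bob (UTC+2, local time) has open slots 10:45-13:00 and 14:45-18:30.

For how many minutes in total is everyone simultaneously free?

105 minutes

Beatriz → UTC: 00:00–03:15, 07:45–09:30, 10:00–12:00.
Bob → UTC: 08:45–11:00, 12:45–16:30.
Beatriz ∩ Bob: 08:45–09:30, 10:00–11:00.
Total common minutes: 45 + 60 = 105.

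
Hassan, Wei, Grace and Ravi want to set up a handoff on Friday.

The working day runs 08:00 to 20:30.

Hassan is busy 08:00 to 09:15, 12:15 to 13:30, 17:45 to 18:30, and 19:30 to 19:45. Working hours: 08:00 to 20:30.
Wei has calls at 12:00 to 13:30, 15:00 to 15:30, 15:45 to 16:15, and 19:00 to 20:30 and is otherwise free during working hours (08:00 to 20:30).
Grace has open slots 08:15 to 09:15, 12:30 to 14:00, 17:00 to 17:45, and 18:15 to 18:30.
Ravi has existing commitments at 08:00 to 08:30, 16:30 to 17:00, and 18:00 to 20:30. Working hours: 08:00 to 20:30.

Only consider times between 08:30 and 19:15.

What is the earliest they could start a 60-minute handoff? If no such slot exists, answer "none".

none

Hassan free within 08:00–20:30: 09:15–12:15, 13:30–17:45, 18:30–19:30, 19:45–20:30.
Wei free within 08:00–20:30: 08:00–12:00, 13:30–15:00, 15:30–15:45, 16:15–19:00.
Ravi free within 08:00–20:30: 08:30–16:30, 17:00–18:00.
Hassan ∩ Wei: 09:15–12:00, 13:30–15:00, 15:30–15:45, 16:15–17:45, 18:30–19:00.
Hassan ∩ Wei ∩ Grace: 13:30–14:00, 17:00–17:45.
Hassan ∩ Wei ∩ Grace ∩ Ravi: 13:30–14:00, 17:00–17:45.
Restricted to 08:30–19:15: 13:30–14:00, 17:00–17:45.
Windows ≥ 60 min: (none).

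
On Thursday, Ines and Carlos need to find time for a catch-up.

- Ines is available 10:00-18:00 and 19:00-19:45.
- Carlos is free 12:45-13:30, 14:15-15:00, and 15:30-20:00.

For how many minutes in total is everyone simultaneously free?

285 minutes

Ines ∩ Carlos: 12:45–13:30, 14:15–15:00, 15:30–18:00, 19:00–19:45.
Total common minutes: 45 + 45 + 150 + 45 = 285.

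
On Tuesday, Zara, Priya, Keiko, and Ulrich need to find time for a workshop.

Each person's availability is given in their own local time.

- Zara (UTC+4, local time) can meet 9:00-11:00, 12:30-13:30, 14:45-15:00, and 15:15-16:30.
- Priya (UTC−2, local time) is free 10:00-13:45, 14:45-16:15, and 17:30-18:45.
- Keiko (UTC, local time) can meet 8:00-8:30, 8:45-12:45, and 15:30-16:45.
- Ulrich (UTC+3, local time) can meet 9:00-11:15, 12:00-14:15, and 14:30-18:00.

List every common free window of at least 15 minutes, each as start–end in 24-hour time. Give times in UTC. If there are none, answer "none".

12:00–12:30

Zara → UTC: 05:00–07:00, 08:30–09:30, 10:45–11:00, 11:15–12:30.
Priya → UTC: 12:00–15:45, 16:45–18:15, 19:30–20:45.
Keiko → UTC: 08:00–08:30, 08:45–12:45, 15:30–16:45.
Ulrich → UTC: 06:00–08:15, 09:00–11:15, 11:30–15:00.
Zara ∩ Priya: 12:00–12:30.
Zara ∩ Priya ∩ Keiko: 12:00–12:30.
Zara ∩ Priya ∩ Keiko ∩ Ulrich: 12:00–12:30.
Windows ≥ 15 min: 12:00–12:30.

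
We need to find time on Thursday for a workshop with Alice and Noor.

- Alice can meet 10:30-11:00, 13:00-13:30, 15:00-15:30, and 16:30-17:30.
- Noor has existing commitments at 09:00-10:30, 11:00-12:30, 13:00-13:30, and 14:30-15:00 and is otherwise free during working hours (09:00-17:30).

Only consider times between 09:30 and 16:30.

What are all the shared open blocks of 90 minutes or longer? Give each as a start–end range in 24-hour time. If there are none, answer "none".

Noor free within 09:00–17:30: 10:30–11:00, 12:30–13:00, 13:30–14:30, 15:00–17:30.
Alice ∩ Noor: 10:30–11:00, 15:00–15:30, 16:30–17:30.
Restricted to 09:30–16:30: 10:30–11:00, 15:00–15:30.
Windows ≥ 90 min: (none).

none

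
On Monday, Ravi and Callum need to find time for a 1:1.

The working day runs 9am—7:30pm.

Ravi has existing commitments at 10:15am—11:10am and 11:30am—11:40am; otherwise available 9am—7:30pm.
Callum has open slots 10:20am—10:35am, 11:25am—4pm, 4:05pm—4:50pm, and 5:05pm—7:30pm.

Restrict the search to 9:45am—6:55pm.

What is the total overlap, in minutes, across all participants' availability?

420 minutes

Ravi free within 09:00–19:30: 09:00–10:15, 11:10–11:30, 11:40–19:30.
Ravi ∩ Callum: 11:25–11:30, 11:40–16:00, 16:05–16:50, 17:05–19:30.
Restricted to 09:45–18:55: 11:25–11:30, 11:40–16:00, 16:05–16:50, 17:05–18:55.
Total common minutes: 5 + 260 + 45 + 110 = 420.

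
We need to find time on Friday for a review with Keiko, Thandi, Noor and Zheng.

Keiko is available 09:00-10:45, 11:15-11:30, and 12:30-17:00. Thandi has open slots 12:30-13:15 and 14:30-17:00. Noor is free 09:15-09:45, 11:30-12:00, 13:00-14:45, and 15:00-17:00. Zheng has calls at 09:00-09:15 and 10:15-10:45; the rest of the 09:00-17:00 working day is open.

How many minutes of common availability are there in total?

Zheng free within 09:00–17:00: 09:15–10:15, 10:45–17:00.
Keiko ∩ Thandi: 12:30–13:15, 14:30–17:00.
Keiko ∩ Thandi ∩ Noor: 13:00–13:15, 14:30–14:45, 15:00–17:00.
Keiko ∩ Thandi ∩ Noor ∩ Zheng: 13:00–13:15, 14:30–14:45, 15:00–17:00.
Total common minutes: 15 + 15 + 120 = 150.

150 minutes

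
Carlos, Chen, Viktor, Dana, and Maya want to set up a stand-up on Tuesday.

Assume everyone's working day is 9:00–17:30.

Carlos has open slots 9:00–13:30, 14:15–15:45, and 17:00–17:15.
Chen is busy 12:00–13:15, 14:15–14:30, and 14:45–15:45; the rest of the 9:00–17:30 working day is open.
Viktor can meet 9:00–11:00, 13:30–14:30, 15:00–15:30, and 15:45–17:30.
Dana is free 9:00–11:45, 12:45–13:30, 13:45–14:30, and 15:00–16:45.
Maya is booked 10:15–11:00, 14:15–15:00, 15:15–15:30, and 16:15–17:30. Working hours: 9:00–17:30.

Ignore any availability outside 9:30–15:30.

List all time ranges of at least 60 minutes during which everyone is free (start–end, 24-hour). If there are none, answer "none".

none

Chen free within 09:00–17:30: 09:00–12:00, 13:15–14:15, 14:30–14:45, 15:45–17:30.
Maya free within 09:00–17:30: 09:00–10:15, 11:00–14:15, 15:00–15:15, 15:30–16:15.
Carlos ∩ Chen: 09:00–12:00, 13:15–13:30, 14:30–14:45, 17:00–17:15.
Carlos ∩ Chen ∩ Viktor: 09:00–11:00, 17:00–17:15.
Carlos ∩ Chen ∩ Viktor ∩ Dana: 09:00–11:00.
Carlos ∩ Chen ∩ Viktor ∩ Dana ∩ Maya: 09:00–10:15.
Restricted to 09:30–15:30: 09:30–10:15.
Windows ≥ 60 min: (none).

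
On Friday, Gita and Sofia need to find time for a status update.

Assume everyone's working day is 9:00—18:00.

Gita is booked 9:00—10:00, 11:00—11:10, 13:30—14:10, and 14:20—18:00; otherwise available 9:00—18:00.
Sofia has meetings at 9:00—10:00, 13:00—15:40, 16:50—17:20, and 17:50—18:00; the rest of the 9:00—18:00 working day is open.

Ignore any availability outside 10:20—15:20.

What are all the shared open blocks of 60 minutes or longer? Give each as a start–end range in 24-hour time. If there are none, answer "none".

11:10–13:00

Gita free within 09:00–18:00: 10:00–11:00, 11:10–13:30, 14:10–14:20.
Sofia free within 09:00–18:00: 10:00–13:00, 15:40–16:50, 17:20–17:50.
Gita ∩ Sofia: 10:00–11:00, 11:10–13:00.
Restricted to 10:20–15:20: 10:20–11:00, 11:10–13:00.
Windows ≥ 60 min: 11:10–13:00.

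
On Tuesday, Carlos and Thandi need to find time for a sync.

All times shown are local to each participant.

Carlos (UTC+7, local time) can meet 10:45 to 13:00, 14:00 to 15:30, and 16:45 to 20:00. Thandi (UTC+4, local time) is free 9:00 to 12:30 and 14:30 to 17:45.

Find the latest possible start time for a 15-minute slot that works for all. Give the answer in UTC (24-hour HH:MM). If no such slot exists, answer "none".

Carlos → UTC: 03:45–06:00, 07:00–08:30, 09:45–13:00.
Thandi → UTC: 05:00–08:30, 10:30–13:45.
Carlos ∩ Thandi: 05:00–06:00, 07:00–08:30, 10:30–13:00.
Windows ≥ 15 min: 05:00–06:00, 07:00–08:30, 10:30–13:00.
Latest start in the last window 10:30–13:00 is 13:00 − 15 min = 12:45.

12:45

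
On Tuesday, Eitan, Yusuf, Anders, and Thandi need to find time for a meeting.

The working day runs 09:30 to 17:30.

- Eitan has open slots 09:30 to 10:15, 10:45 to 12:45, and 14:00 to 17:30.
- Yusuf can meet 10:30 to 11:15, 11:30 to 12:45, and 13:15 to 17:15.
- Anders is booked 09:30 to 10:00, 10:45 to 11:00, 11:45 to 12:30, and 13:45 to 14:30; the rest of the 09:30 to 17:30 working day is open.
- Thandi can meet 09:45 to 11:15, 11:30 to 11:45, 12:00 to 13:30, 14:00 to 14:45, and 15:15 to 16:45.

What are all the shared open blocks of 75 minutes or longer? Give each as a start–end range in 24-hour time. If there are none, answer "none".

Anders free within 09:30–17:30: 10:00–10:45, 11:00–11:45, 12:30–13:45, 14:30–17:30.
Eitan ∩ Yusuf: 10:45–11:15, 11:30–12:45, 14:00–17:15.
Eitan ∩ Yusuf ∩ Anders: 11:00–11:15, 11:30–11:45, 12:30–12:45, 14:30–17:15.
Eitan ∩ Yusuf ∩ Anders ∩ Thandi: 11:00–11:15, 11:30–11:45, 12:30–12:45, 14:30–14:45, 15:15–16:45.
Windows ≥ 75 min: 15:15–16:45.

15:15–16:45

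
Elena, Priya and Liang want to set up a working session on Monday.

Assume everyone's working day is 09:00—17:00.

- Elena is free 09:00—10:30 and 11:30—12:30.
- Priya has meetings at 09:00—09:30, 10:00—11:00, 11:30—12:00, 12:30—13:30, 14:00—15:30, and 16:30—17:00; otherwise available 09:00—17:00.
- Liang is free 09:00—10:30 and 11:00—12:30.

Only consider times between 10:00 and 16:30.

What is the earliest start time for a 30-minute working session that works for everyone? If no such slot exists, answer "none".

Priya free within 09:00–17:00: 09:30–10:00, 11:00–11:30, 12:00–12:30, 13:30–14:00, 15:30–16:30.
Elena ∩ Priya: 09:30–10:00, 12:00–12:30.
Elena ∩ Priya ∩ Liang: 09:30–10:00, 12:00–12:30.
Restricted to 10:00–16:30: 12:00–12:30.
Windows ≥ 30 min: 12:00–12:30.
Earliest such window starts at 12:00.

12:00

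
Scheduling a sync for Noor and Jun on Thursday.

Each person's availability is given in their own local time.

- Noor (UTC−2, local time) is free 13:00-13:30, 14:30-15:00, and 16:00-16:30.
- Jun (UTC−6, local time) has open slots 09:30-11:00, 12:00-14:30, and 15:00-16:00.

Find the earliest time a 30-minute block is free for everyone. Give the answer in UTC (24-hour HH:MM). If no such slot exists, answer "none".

Noor → UTC: 15:00–15:30, 16:30–17:00, 18:00–18:30.
Jun → UTC: 15:30–17:00, 18:00–20:30, 21:00–22:00.
Noor ∩ Jun: 16:30–17:00, 18:00–18:30.
Windows ≥ 30 min: 16:30–17:00, 18:00–18:30.
Earliest such window starts at 16:30.

16:30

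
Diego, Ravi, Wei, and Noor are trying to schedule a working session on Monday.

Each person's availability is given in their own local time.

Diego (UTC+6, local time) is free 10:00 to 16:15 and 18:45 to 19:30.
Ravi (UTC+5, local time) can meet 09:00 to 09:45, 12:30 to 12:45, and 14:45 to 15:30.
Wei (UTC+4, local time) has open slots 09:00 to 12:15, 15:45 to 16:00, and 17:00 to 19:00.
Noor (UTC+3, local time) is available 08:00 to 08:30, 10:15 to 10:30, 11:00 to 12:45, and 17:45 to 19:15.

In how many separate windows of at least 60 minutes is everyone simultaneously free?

0

Diego → UTC: 04:00–10:15, 12:45–13:30.
Ravi → UTC: 04:00–04:45, 07:30–07:45, 09:45–10:30.
Wei → UTC: 05:00–08:15, 11:45–12:00, 13:00–15:00.
Noor → UTC: 05:00–05:30, 07:15–07:30, 08:00–09:45, 14:45–16:15.
Diego ∩ Ravi: 04:00–04:45, 07:30–07:45, 09:45–10:15.
Diego ∩ Ravi ∩ Wei: 07:30–07:45.
Diego ∩ Ravi ∩ Wei ∩ Noor: (none).
Windows ≥ 60 min: (none).
That's 0 windows.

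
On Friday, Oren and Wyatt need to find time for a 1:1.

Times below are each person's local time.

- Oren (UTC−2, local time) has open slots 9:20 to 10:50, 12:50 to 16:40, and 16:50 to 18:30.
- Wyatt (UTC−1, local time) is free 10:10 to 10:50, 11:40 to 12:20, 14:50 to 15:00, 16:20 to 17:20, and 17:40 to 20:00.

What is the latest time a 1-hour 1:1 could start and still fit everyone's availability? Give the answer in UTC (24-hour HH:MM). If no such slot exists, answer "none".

Oren → UTC: 11:20–12:50, 14:50–18:40, 18:50–20:30.
Wyatt → UTC: 11:10–11:50, 12:40–13:20, 15:50–16:00, 17:20–18:20, 18:40–21:00.
Oren ∩ Wyatt: 11:20–11:50, 12:40–12:50, 15:50–16:00, 17:20–18:20, 18:50–20:30.
Windows ≥ 60 min: 17:20–18:20, 18:50–20:30.
Latest start in the last window 18:50–20:30 is 20:30 − 60 min = 19:30.

19:30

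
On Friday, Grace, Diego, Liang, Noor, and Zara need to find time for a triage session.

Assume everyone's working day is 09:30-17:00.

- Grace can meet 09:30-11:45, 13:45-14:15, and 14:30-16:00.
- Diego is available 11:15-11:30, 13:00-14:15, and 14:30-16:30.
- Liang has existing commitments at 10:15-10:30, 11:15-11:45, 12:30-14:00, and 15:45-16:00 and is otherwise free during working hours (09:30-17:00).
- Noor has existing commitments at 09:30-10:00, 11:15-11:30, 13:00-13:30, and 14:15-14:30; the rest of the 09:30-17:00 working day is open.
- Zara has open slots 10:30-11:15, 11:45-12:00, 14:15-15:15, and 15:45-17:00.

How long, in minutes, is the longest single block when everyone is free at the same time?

45 minutes

Liang free within 09:30–17:00: 09:30–10:15, 10:30–11:15, 11:45–12:30, 14:00–15:45, 16:00–17:00.
Noor free within 09:30–17:00: 10:00–11:15, 11:30–13:00, 13:30–14:15, 14:30–17:00.
Grace ∩ Diego: 11:15–11:30, 13:45–14:15, 14:30–16:00.
Grace ∩ Diego ∩ Liang: 14:00–14:15, 14:30–15:45.
Grace ∩ Diego ∩ Liang ∩ Noor: 14:00–14:15, 14:30–15:45.
Grace ∩ Diego ∩ Liang ∩ Noor ∩ Zara: 14:30–15:15.
Single common window of 45 minutes.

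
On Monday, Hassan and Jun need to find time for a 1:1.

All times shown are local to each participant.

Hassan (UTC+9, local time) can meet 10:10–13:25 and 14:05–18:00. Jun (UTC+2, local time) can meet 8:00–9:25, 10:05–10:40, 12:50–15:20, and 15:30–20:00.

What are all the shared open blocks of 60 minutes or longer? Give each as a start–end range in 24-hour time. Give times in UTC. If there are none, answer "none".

06:00–07:25

Hassan → UTC: 01:10–04:25, 05:05–09:00.
Jun → UTC: 06:00–07:25, 08:05–08:40, 10:50–13:20, 13:30–18:00.
Hassan ∩ Jun: 06:00–07:25, 08:05–08:40.
Windows ≥ 60 min: 06:00–07:25.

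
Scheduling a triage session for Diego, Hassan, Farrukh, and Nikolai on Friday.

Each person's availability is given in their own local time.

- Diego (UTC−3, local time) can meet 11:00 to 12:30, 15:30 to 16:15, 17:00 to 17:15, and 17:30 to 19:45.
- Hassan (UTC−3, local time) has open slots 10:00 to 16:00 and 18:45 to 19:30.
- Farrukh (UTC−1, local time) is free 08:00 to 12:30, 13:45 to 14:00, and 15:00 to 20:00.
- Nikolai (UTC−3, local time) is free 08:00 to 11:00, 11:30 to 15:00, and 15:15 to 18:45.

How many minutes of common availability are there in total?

Diego → UTC: 14:00–15:30, 18:30–19:15, 20:00–20:15, 20:30–22:45.
Hassan → UTC: 13:00–19:00, 21:45–22:30.
Farrukh → UTC: 09:00–13:30, 14:45–15:00, 16:00–21:00.
Nikolai → UTC: 11:00–14:00, 14:30–18:00, 18:15–21:45.
Diego ∩ Hassan: 14:00–15:30, 18:30–19:00, 21:45–22:30.
Diego ∩ Hassan ∩ Farrukh: 14:45–15:00, 18:30–19:00.
Diego ∩ Hassan ∩ Farrukh ∩ Nikolai: 14:45–15:00, 18:30–19:00.
Total common minutes: 15 + 30 = 45.

45 minutes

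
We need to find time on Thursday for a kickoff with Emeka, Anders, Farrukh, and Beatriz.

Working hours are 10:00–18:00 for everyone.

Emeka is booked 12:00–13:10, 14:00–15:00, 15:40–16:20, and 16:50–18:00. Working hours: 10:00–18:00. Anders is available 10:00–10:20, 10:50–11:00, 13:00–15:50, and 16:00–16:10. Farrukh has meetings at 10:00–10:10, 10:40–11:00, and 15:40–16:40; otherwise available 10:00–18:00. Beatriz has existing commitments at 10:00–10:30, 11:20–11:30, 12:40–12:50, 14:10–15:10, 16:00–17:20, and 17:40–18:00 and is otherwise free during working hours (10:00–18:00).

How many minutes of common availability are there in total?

80 minutes

Emeka free within 10:00–18:00: 10:00–12:00, 13:10–14:00, 15:00–15:40, 16:20–16:50.
Farrukh free within 10:00–18:00: 10:10–10:40, 11:00–15:40, 16:40–18:00.
Beatriz free within 10:00–18:00: 10:30–11:20, 11:30–12:40, 12:50–14:10, 15:10–16:00, 17:20–17:40.
Emeka ∩ Anders: 10:00–10:20, 10:50–11:00, 13:10–14:00, 15:00–15:40.
Emeka ∩ Anders ∩ Farrukh: 10:10–10:20, 13:10–14:00, 15:00–15:40.
Emeka ∩ Anders ∩ Farrukh ∩ Beatriz: 13:10–14:00, 15:10–15:40.
Total common minutes: 50 + 30 = 80.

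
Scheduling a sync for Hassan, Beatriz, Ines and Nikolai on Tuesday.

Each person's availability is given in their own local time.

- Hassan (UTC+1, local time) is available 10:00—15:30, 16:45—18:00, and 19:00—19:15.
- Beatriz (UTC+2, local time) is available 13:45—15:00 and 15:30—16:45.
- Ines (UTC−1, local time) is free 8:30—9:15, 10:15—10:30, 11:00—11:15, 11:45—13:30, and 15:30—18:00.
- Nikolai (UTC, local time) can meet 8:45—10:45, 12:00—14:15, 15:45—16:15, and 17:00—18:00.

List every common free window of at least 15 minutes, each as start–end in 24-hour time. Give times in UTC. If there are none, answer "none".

Hassan → UTC: 09:00–14:30, 15:45–17:00, 18:00–18:15.
Beatriz → UTC: 11:45–13:00, 13:30–14:45.
Ines → UTC: 09:30–10:15, 11:15–11:30, 12:00–12:15, 12:45–14:30, 16:30–19:00.
Nikolai → UTC: 08:45–10:45, 12:00–14:15, 15:45–16:15, 17:00–18:00.
Hassan ∩ Beatriz: 11:45–13:00, 13:30–14:30.
Hassan ∩ Beatriz ∩ Ines: 12:00–12:15, 12:45–13:00, 13:30–14:30.
Hassan ∩ Beatriz ∩ Ines ∩ Nikolai: 12:00–12:15, 12:45–13:00, 13:30–14:15.
Windows ≥ 15 min: 12:00–12:15, 12:45–13:00, 13:30–14:15.

12:00–12:15, 12:45–13:00, 13:30–14:15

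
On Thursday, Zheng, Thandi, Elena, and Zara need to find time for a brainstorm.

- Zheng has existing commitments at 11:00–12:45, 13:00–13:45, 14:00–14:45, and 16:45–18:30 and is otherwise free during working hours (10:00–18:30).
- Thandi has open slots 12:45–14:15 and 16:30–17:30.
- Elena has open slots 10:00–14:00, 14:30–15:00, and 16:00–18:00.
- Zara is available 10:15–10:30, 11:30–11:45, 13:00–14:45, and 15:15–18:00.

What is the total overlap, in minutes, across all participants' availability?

Zheng free within 10:00–18:30: 10:00–11:00, 12:45–13:00, 13:45–14:00, 14:45–16:45.
Zheng ∩ Thandi: 12:45–13:00, 13:45–14:00, 16:30–16:45.
Zheng ∩ Thandi ∩ Elena: 12:45–13:00, 13:45–14:00, 16:30–16:45.
Zheng ∩ Thandi ∩ Elena ∩ Zara: 13:45–14:00, 16:30–16:45.
Total common minutes: 15 + 15 = 30.

30 minutes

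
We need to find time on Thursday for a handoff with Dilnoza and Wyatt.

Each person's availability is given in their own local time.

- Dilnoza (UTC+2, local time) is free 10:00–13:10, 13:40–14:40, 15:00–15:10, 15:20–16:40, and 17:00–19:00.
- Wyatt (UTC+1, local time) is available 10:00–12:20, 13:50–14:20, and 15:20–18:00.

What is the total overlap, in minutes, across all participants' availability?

Dilnoza → UTC: 08:00–11:10, 11:40–12:40, 13:00–13:10, 13:20–14:40, 15:00–17:00.
Wyatt → UTC: 09:00–11:20, 12:50–13:20, 14:20–17:00.
Dilnoza ∩ Wyatt: 09:00–11:10, 13:00–13:10, 14:20–14:40, 15:00–17:00.
Total common minutes: 130 + 10 + 20 + 120 = 280.

280 minutes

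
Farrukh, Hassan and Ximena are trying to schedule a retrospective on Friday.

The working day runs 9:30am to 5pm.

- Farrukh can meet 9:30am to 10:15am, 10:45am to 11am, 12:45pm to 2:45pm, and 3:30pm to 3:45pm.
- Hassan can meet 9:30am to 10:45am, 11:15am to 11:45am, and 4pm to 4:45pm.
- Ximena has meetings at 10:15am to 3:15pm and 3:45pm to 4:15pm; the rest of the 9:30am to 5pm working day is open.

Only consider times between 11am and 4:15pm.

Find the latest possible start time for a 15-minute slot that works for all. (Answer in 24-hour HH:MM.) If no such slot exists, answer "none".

none

Ximena free within 09:30–17:00: 09:30–10:15, 15:15–15:45, 16:15–17:00.
Farrukh ∩ Hassan: 09:30–10:15.
Farrukh ∩ Hassan ∩ Ximena: 09:30–10:15.
Restricted to 11:00–16:15: (none).
Windows ≥ 15 min: (none).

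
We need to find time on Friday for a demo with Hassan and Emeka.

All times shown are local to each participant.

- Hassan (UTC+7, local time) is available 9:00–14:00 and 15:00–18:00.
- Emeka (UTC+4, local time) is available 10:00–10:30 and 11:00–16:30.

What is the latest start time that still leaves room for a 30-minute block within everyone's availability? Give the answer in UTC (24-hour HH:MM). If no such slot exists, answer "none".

Hassan → UTC: 02:00–07:00, 08:00–11:00.
Emeka → UTC: 06:00–06:30, 07:00–12:30.
Hassan ∩ Emeka: 06:00–06:30, 08:00–11:00.
Windows ≥ 30 min: 06:00–06:30, 08:00–11:00.
Latest start in the last window 08:00–11:00 is 11:00 − 30 min = 10:30.

10:30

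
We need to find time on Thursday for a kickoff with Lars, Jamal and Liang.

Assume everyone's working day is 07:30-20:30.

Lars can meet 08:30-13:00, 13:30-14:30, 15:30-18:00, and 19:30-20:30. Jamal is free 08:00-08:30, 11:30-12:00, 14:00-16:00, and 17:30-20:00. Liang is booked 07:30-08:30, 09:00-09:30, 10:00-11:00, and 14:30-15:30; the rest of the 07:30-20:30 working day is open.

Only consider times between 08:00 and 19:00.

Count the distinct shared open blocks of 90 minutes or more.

Liang free within 07:30–20:30: 08:30–09:00, 09:30–10:00, 11:00–14:30, 15:30–20:30.
Lars ∩ Jamal: 11:30–12:00, 14:00–14:30, 15:30–16:00, 17:30–18:00, 19:30–20:00.
Lars ∩ Jamal ∩ Liang: 11:30–12:00, 14:00–14:30, 15:30–16:00, 17:30–18:00, 19:30–20:00.
Restricted to 08:00–19:00: 11:30–12:00, 14:00–14:30, 15:30–16:00, 17:30–18:00.
Windows ≥ 90 min: (none).
That's 0 windows.

0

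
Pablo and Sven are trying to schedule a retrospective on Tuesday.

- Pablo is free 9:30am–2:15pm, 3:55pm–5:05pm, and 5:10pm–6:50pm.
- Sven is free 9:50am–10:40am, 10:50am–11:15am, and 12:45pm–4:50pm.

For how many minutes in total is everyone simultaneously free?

220 minutes

Pablo ∩ Sven: 09:50–10:40, 10:50–11:15, 12:45–14:15, 15:55–16:50.
Total common minutes: 50 + 25 + 90 + 55 = 220.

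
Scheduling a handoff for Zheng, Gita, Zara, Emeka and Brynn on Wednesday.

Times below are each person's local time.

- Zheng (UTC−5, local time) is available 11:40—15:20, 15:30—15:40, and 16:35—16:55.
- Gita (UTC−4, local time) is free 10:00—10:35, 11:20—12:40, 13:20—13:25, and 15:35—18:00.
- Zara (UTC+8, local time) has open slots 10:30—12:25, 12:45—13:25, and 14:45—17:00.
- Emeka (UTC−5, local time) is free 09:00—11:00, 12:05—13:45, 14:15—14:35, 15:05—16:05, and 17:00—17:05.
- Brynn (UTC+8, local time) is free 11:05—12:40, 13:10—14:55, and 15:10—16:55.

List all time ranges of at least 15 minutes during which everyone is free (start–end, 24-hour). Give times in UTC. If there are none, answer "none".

none

Zheng → UTC: 16:40–20:20, 20:30–20:40, 21:35–21:55.
Gita → UTC: 14:00–14:35, 15:20–16:40, 17:20–17:25, 19:35–22:00.
Zara → UTC: 02:30–04:25, 04:45–05:25, 06:45–09:00.
Emeka → UTC: 14:00–16:00, 17:05–18:45, 19:15–19:35, 20:05–21:05, 22:00–22:05.
Brynn → UTC: 03:05–04:40, 05:10–06:55, 07:10–08:55.
Zheng ∩ Gita: 17:20–17:25, 19:35–20:20, 20:30–20:40, 21:35–21:55.
Zheng ∩ Gita ∩ Zara: (none).
Zheng ∩ Gita ∩ Zara ∩ Emeka: (none).
Zheng ∩ Gita ∩ Zara ∩ Emeka ∩ Brynn: (none).
Windows ≥ 15 min: (none).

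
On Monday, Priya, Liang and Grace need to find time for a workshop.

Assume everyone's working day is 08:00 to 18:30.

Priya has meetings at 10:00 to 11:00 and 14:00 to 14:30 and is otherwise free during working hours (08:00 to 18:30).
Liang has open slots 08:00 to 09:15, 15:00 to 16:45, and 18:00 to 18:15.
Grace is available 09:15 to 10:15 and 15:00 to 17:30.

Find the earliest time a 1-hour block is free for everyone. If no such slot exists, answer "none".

15:00

Priya free within 08:00–18:30: 08:00–10:00, 11:00–14:00, 14:30–18:30.
Priya ∩ Liang: 08:00–09:15, 15:00–16:45, 18:00–18:15.
Priya ∩ Liang ∩ Grace: 15:00–16:45.
Windows ≥ 60 min: 15:00–16:45.
Earliest such window starts at 15:00.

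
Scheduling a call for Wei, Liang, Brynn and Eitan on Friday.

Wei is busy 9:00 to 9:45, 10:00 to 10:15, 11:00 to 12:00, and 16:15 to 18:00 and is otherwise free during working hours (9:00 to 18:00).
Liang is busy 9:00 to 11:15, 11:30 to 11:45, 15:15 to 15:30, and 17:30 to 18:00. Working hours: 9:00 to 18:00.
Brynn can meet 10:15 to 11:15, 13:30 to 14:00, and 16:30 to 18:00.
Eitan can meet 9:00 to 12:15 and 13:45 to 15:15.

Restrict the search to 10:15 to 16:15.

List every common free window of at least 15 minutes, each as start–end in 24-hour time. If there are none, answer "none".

13:45–14:00

Wei free within 09:00–18:00: 09:45–10:00, 10:15–11:00, 12:00–16:15.
Liang free within 09:00–18:00: 11:15–11:30, 11:45–15:15, 15:30–17:30.
Wei ∩ Liang: 12:00–15:15, 15:30–16:15.
Wei ∩ Liang ∩ Brynn: 13:30–14:00.
Wei ∩ Liang ∩ Brynn ∩ Eitan: 13:45–14:00.
Restricted to 10:15–16:15: 13:45–14:00.
Windows ≥ 15 min: 13:45–14:00.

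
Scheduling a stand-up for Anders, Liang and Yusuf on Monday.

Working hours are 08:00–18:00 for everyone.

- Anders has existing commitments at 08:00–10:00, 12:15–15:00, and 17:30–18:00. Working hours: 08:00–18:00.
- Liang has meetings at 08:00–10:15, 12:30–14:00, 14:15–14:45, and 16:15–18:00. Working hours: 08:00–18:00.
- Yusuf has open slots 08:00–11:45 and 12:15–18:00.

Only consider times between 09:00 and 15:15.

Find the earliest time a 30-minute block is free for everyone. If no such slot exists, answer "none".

10:15

Anders free within 08:00–18:00: 10:00–12:15, 15:00–17:30.
Liang free within 08:00–18:00: 10:15–12:30, 14:00–14:15, 14:45–16:15.
Anders ∩ Liang: 10:15–12:15, 15:00–16:15.
Anders ∩ Liang ∩ Yusuf: 10:15–11:45, 15:00–16:15.
Restricted to 09:00–15:15: 10:15–11:45, 15:00–15:15.
Windows ≥ 30 min: 10:15–11:45.
Earliest such window starts at 10:15.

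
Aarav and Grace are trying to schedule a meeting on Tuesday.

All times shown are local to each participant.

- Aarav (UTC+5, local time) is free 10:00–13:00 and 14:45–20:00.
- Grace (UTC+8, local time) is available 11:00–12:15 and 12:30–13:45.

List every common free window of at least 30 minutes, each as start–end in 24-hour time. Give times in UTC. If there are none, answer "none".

Aarav → UTC: 05:00–08:00, 09:45–15:00.
Grace → UTC: 03:00–04:15, 04:30–05:45.
Aarav ∩ Grace: 05:00–05:45.
Windows ≥ 30 min: 05:00–05:45.

05:00–05:45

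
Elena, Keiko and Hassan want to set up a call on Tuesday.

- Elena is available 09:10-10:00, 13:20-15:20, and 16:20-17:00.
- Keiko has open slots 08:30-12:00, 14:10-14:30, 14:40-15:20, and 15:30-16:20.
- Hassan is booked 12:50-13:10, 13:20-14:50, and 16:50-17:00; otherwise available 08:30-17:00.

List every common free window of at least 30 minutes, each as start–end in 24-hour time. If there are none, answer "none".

Hassan free within 08:30–17:00: 08:30–12:50, 13:10–13:20, 14:50–16:50.
Elena ∩ Keiko: 09:10–10:00, 14:10–14:30, 14:40–15:20.
Elena ∩ Keiko ∩ Hassan: 09:10–10:00, 14:50–15:20.
Windows ≥ 30 min: 09:10–10:00, 14:50–15:20.

09:10–10:00, 14:50–15:20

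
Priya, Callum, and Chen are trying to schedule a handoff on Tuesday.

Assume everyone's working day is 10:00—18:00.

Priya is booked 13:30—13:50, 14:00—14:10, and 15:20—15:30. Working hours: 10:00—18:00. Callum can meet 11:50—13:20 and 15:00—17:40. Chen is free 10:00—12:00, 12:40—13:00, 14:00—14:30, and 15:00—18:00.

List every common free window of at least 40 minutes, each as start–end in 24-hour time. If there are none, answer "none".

Priya free within 10:00–18:00: 10:00–13:30, 13:50–14:00, 14:10–15:20, 15:30–18:00.
Priya ∩ Callum: 11:50–13:20, 15:00–15:20, 15:30–17:40.
Priya ∩ Callum ∩ Chen: 11:50–12:00, 12:40–13:00, 15:00–15:20, 15:30–17:40.
Windows ≥ 40 min: 15:30–17:40.

15:30–17:40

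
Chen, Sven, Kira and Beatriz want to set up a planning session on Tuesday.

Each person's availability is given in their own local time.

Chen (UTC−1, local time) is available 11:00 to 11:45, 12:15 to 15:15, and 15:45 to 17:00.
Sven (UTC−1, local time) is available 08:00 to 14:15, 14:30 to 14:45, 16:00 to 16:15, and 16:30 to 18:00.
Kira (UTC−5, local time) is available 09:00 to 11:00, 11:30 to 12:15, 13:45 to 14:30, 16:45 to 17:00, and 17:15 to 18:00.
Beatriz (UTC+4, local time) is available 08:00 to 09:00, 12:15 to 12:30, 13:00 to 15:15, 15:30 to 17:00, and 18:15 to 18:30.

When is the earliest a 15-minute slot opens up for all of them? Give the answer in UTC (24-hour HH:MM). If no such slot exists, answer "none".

Chen → UTC: 12:00–12:45, 13:15–16:15, 16:45–18:00.
Sven → UTC: 09:00–15:15, 15:30–15:45, 17:00–17:15, 17:30–19:00.
Kira → UTC: 14:00–16:00, 16:30–17:15, 18:45–19:30, 21:45–22:00, 22:15–23:00.
Beatriz → UTC: 04:00–05:00, 08:15–08:30, 09:00–11:15, 11:30–13:00, 14:15–14:30.
Chen ∩ Sven: 12:00–12:45, 13:15–15:15, 15:30–15:45, 17:00–17:15, 17:30–18:00.
Chen ∩ Sven ∩ Kira: 14:00–15:15, 15:30–15:45, 17:00–17:15.
Chen ∩ Sven ∩ Kira ∩ Beatriz: 14:15–14:30.
Windows ≥ 15 min: 14:15–14:30.
Earliest such window starts at 14:15.

14:15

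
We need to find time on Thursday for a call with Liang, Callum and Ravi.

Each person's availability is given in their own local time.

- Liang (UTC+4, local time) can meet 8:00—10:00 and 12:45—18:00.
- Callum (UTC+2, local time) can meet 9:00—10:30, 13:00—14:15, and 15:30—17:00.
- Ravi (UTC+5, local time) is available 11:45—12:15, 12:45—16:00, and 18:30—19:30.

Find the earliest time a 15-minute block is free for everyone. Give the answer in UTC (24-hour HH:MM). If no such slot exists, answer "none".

13:30

Liang → UTC: 04:00–06:00, 08:45–14:00.
Callum → UTC: 07:00–08:30, 11:00–12:15, 13:30–15:00.
Ravi → UTC: 06:45–07:15, 07:45–11:00, 13:30–14:30.
Liang ∩ Callum: 11:00–12:15, 13:30–14:00.
Liang ∩ Callum ∩ Ravi: 13:30–14:00.
Windows ≥ 15 min: 13:30–14:00.
Earliest such window starts at 13:30.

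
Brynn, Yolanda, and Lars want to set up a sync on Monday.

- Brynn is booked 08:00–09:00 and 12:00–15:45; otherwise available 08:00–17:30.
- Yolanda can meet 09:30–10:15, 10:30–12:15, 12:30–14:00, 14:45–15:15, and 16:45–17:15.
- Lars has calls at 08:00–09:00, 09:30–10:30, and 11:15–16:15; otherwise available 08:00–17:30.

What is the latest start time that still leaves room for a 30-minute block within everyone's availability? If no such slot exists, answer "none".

16:45

Brynn free within 08:00–17:30: 09:00–12:00, 15:45–17:30.
Lars free within 08:00–17:30: 09:00–09:30, 10:30–11:15, 16:15–17:30.
Brynn ∩ Yolanda: 09:30–10:15, 10:30–12:00, 16:45–17:15.
Brynn ∩ Yolanda ∩ Lars: 10:30–11:15, 16:45–17:15.
Windows ≥ 30 min: 10:30–11:15, 16:45–17:15.
Latest start in the last window 16:45–17:15 is 17:15 − 30 min = 16:45.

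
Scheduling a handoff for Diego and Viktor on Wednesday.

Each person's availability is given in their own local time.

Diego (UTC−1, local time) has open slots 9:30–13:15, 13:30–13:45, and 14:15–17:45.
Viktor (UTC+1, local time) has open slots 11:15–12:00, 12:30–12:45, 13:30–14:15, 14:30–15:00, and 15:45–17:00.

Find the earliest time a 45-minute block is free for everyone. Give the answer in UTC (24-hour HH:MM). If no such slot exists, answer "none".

12:30

Diego → UTC: 10:30–14:15, 14:30–14:45, 15:15–18:45.
Viktor → UTC: 10:15–11:00, 11:30–11:45, 12:30–13:15, 13:30–14:00, 14:45–16:00.
Diego ∩ Viktor: 10:30–11:00, 11:30–11:45, 12:30–13:15, 13:30–14:00, 15:15–16:00.
Windows ≥ 45 min: 12:30–13:15, 15:15–16:00.
Earliest such window starts at 12:30.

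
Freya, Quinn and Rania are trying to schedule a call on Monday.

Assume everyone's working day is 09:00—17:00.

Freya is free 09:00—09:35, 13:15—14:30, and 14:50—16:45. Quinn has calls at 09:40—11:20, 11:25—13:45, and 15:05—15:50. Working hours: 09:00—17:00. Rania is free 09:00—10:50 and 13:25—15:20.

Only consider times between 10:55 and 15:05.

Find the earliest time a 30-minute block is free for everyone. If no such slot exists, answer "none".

13:45

Quinn free within 09:00–17:00: 09:00–09:40, 11:20–11:25, 13:45–15:05, 15:50–17:00.
Freya ∩ Quinn: 09:00–09:35, 13:45–14:30, 14:50–15:05, 15:50–16:45.
Freya ∩ Quinn ∩ Rania: 09:00–09:35, 13:45–14:30, 14:50–15:05.
Restricted to 10:55–15:05: 13:45–14:30, 14:50–15:05.
Windows ≥ 30 min: 13:45–14:30.
Earliest such window starts at 13:45.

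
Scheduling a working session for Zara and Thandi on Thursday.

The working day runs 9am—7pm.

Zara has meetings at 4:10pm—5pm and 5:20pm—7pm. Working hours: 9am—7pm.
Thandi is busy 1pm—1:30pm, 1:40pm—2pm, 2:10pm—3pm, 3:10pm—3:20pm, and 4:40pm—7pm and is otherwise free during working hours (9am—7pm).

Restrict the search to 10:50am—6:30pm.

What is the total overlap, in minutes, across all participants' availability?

210 minutes

Zara free within 09:00–19:00: 09:00–16:10, 17:00–17:20.
Thandi free within 09:00–19:00: 09:00–13:00, 13:30–13:40, 14:00–14:10, 15:00–15:10, 15:20–16:40.
Zara ∩ Thandi: 09:00–13:00, 13:30–13:40, 14:00–14:10, 15:00–15:10, 15:20–16:10.
Restricted to 10:50–18:30: 10:50–13:00, 13:30–13:40, 14:00–14:10, 15:00–15:10, 15:20–16:10.
Total common minutes: 130 + 10 + 10 + 10 + 50 = 210.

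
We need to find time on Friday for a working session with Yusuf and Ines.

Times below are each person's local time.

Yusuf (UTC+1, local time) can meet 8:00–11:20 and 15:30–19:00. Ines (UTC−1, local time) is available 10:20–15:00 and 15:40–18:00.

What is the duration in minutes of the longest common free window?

90 minutes

Yusuf → UTC: 07:00–10:20, 14:30–18:00.
Ines → UTC: 11:20–16:00, 16:40–19:00.
Yusuf ∩ Ines: 14:30–16:00, 16:40–18:00.
Common window lengths: 90, 80 min; longest is 90.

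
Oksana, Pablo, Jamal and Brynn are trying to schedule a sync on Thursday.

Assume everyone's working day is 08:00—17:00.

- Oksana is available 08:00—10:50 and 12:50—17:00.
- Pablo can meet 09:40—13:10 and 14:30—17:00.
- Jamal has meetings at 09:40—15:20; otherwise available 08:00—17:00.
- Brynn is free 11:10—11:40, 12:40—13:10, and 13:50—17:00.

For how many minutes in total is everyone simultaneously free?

100 minutes

Jamal free within 08:00–17:00: 08:00–09:40, 15:20–17:00.
Oksana ∩ Pablo: 09:40–10:50, 12:50–13:10, 14:30–17:00.
Oksana ∩ Pablo ∩ Jamal: 15:20–17:00.
Oksana ∩ Pablo ∩ Jamal ∩ Brynn: 15:20–17:00.
Total common minutes: 100.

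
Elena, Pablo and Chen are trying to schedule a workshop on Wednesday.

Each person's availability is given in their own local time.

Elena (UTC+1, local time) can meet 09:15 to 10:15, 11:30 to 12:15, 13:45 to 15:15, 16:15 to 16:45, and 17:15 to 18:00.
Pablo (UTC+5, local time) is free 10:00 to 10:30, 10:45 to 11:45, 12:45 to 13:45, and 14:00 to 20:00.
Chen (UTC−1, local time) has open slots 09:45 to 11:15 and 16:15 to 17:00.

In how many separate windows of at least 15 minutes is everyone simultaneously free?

1

Elena → UTC: 08:15–09:15, 10:30–11:15, 12:45–14:15, 15:15–15:45, 16:15–17:00.
Pablo → UTC: 05:00–05:30, 05:45–06:45, 07:45–08:45, 09:00–15:00.
Chen → UTC: 10:45–12:15, 17:15–18:00.
Elena ∩ Pablo: 08:15–08:45, 09:00–09:15, 10:30–11:15, 12:45–14:15.
Elena ∩ Pablo ∩ Chen: 10:45–11:15.
Windows ≥ 15 min: 10:45–11:15.
That's 1 window.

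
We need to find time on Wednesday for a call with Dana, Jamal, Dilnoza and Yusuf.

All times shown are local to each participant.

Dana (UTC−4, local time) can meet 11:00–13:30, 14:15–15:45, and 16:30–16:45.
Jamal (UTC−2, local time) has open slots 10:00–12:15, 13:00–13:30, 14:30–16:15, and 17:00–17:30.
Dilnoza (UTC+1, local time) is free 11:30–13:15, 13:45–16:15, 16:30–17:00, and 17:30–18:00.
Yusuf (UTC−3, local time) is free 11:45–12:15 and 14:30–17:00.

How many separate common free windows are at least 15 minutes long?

1

Dana → UTC: 15:00–17:30, 18:15–19:45, 20:30–20:45.
Jamal → UTC: 12:00–14:15, 15:00–15:30, 16:30–18:15, 19:00–19:30.
Dilnoza → UTC: 10:30–12:15, 12:45–15:15, 15:30–16:00, 16:30–17:00.
Yusuf → UTC: 14:45–15:15, 17:30–20:00.
Dana ∩ Jamal: 15:00–15:30, 16:30–17:30, 19:00–19:30.
Dana ∩ Jamal ∩ Dilnoza: 15:00–15:15, 16:30–17:00.
Dana ∩ Jamal ∩ Dilnoza ∩ Yusuf: 15:00–15:15.
Windows ≥ 15 min: 15:00–15:15.
That's 1 window.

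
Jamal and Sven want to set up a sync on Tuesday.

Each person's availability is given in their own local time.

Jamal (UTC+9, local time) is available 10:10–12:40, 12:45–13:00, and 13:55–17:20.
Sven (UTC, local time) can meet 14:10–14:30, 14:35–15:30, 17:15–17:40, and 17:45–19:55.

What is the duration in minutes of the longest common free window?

Jamal → UTC: 01:10–03:40, 03:45–04:00, 04:55–08:20.
Sven → UTC: 14:10–14:30, 14:35–15:30, 17:15–17:40, 17:45–19:55.
Jamal ∩ Sven: (none).
No common window.

0 minutes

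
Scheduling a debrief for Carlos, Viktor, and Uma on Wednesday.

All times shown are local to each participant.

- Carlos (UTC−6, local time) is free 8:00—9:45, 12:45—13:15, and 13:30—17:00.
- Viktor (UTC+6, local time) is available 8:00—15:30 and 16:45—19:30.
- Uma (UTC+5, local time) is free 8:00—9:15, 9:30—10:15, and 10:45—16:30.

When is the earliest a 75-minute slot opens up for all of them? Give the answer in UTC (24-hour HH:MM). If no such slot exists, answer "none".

none

Carlos → UTC: 14:00–15:45, 18:45–19:15, 19:30–23:00.
Viktor → UTC: 02:00–09:30, 10:45–13:30.
Uma → UTC: 03:00–04:15, 04:30–05:15, 05:45–11:30.
Carlos ∩ Viktor: (none).
Carlos ∩ Viktor ∩ Uma: (none).
Windows ≥ 75 min: (none).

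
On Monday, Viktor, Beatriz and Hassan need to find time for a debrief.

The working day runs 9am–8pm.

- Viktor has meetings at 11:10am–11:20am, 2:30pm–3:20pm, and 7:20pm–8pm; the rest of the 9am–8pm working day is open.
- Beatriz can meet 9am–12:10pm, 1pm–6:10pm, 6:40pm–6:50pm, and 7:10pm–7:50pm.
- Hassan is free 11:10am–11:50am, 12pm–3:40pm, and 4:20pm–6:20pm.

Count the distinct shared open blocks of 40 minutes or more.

2

Viktor free within 09:00–20:00: 09:00–11:10, 11:20–14:30, 15:20–19:20.
Viktor ∩ Beatriz: 09:00–11:10, 11:20–12:10, 13:00–14:30, 15:20–18:10, 18:40–18:50, 19:10–19:20.
Viktor ∩ Beatriz ∩ Hassan: 11:20–11:50, 12:00–12:10, 13:00–14:30, 15:20–15:40, 16:20–18:10.
Windows ≥ 40 min: 13:00–14:30, 16:20–18:10.
That's 2 windows.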